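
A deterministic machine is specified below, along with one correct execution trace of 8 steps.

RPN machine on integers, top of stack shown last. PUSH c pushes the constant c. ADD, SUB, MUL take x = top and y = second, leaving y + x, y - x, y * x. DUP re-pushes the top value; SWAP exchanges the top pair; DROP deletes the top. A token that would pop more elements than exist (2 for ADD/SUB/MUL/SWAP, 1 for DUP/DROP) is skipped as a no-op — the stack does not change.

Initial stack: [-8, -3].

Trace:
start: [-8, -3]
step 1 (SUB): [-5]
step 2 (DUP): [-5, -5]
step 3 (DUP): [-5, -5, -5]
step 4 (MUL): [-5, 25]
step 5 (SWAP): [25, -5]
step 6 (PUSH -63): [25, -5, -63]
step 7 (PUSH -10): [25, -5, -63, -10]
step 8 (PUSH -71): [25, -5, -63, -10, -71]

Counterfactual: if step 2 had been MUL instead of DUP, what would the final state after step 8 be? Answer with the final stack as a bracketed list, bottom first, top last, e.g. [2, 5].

[25, -63, -10, -71]

(re-executing from step 2 with the substitution; state before step 2: [-5])
step 2 (MUL): [-5]
step 3 (DUP): [-5, -5]
step 4 (MUL): [25]
step 5 (SWAP): [25]
step 6 (PUSH -63): [25, -63]
step 7 (PUSH -10): [25, -63, -10]
step 8 (PUSH -71): [25, -63, -10, -71]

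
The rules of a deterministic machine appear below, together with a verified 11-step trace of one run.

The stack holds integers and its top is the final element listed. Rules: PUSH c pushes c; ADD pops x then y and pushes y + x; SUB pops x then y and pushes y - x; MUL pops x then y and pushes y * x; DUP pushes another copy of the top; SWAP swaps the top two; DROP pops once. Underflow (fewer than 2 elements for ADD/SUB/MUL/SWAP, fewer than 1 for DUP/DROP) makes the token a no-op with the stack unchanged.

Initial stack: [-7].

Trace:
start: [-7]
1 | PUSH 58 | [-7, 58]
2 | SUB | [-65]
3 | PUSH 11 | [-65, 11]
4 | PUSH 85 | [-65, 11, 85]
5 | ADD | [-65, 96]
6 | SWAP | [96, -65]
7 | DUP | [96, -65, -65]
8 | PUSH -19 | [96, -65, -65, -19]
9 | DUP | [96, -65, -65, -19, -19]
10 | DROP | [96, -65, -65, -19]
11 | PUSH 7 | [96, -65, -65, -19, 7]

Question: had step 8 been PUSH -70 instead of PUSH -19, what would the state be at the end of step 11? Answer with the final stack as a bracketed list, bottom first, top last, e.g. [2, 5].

(re-executing from step 8 with the substitution; state before step 8: [96, -65, -65])
8 | PUSH -70 | [96, -65, -65, -70]
9 | DUP | [96, -65, -65, -70, -70]
10 | DROP | [96, -65, -65, -70]
11 | PUSH 7 | [96, -65, -65, -70, 7]

[96, -65, -65, -70, 7]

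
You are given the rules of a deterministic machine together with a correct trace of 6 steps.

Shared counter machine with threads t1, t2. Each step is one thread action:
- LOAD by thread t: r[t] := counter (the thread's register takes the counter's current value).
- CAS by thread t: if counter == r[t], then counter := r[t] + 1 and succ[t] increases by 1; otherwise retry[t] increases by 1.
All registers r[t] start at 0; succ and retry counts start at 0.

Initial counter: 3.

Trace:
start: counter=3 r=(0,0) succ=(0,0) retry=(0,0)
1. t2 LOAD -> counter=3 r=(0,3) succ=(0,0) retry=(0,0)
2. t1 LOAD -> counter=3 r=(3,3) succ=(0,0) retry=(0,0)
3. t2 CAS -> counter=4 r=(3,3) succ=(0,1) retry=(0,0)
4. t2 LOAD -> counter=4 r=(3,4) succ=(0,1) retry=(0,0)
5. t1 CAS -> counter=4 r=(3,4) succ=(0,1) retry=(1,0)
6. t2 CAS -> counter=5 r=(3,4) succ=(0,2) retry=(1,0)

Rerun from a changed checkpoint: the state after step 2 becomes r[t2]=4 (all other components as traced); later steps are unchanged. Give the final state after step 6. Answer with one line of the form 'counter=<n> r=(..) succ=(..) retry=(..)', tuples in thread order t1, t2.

counter=4 r=(3,3) succ=(1,0) retry=(0,2)

state after step 2 := counter=3 r=(3,4) succ=(0,0) retry=(0,0)
3. t2 CAS -> counter=3 r=(3,4) succ=(0,0) retry=(0,1)
4. t2 LOAD -> counter=3 r=(3,3) succ=(0,0) retry=(0,1)
5. t1 CAS -> counter=4 r=(3,3) succ=(1,0) retry=(0,1)
6. t2 CAS -> counter=4 r=(3,3) succ=(1,0) retry=(0,2)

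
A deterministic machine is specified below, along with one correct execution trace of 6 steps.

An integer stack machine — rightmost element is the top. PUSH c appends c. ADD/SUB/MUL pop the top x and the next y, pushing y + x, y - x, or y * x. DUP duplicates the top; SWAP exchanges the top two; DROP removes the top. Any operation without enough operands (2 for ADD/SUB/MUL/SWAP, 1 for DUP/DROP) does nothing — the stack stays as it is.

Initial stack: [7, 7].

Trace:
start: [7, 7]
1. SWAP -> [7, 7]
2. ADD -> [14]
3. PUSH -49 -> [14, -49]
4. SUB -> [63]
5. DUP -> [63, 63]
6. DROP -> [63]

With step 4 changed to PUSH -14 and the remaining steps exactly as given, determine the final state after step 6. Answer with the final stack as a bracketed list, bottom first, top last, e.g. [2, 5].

[14, -49, -14]

(re-executing from step 4 with the substitution; state before step 4: [14, -49])
4. PUSH -14 -> [14, -49, -14]
5. DUP -> [14, -49, -14, -14]
6. DROP -> [14, -49, -14]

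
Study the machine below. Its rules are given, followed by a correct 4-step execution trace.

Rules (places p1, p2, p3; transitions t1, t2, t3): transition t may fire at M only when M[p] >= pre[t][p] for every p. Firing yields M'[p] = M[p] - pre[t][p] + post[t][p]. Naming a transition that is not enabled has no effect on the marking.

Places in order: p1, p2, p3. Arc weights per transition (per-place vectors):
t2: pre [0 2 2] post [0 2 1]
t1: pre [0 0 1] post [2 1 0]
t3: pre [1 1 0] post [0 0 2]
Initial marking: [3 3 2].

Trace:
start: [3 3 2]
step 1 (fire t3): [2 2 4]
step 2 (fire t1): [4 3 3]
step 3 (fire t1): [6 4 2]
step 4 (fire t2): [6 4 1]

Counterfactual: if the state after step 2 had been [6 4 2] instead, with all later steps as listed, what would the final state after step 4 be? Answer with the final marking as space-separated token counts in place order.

state after step 2 := [6 4 2]
step 3 (fire t1): [8 5 1]
step 4 (fire t2): [8 5 1]

8 5 1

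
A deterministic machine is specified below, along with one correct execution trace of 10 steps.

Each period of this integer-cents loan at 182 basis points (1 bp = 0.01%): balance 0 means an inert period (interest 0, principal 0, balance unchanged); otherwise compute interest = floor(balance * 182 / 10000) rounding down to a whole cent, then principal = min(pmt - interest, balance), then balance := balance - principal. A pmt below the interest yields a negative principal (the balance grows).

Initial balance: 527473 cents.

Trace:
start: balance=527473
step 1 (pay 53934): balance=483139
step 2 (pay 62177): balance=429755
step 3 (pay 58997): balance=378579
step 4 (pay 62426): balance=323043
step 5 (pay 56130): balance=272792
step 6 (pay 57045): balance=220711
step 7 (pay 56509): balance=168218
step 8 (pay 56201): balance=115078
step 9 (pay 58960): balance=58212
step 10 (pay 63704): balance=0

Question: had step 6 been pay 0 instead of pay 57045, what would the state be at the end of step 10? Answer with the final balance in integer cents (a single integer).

56880

(re-executing from step 6 with the substitution; state before step 6: balance=272792)
step 6 (pay 0): balance=277756
step 7 (pay 56509): balance=226302
step 8 (pay 56201): balance=174219
step 9 (pay 58960): balance=118429
step 10 (pay 63704): balance=56880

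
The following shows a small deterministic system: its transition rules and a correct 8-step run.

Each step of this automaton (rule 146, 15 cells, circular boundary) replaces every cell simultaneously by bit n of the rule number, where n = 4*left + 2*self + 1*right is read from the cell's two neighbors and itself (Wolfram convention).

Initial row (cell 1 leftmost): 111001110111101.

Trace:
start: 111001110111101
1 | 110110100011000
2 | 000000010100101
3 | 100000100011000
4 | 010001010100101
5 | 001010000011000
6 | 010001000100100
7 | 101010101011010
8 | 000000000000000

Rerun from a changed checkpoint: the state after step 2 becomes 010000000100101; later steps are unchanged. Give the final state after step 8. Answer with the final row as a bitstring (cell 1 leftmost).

010101010110101

state after step 2 := 010000000100101
3 | 001000001011000
4 | 010100010000100
5 | 100010101001010
6 | 010100000110000
7 | 100010001001000
8 | 010101010110101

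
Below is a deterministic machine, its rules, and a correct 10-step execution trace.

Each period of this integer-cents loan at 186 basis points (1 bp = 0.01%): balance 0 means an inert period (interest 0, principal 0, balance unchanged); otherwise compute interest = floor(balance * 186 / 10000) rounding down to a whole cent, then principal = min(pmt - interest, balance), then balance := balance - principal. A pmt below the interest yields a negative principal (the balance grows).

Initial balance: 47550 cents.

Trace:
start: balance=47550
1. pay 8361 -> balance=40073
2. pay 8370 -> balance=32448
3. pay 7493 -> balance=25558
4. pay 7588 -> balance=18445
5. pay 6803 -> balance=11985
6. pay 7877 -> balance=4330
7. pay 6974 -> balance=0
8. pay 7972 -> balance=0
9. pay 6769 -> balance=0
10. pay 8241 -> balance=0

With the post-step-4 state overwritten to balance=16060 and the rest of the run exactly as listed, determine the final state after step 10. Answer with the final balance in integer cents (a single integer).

0

state after step 4 := balance=16060
5. pay 6803 -> balance=9555
6. pay 7877 -> balance=1855
7. pay 6974 -> balance=0
8. pay 7972 -> balance=0
9. pay 6769 -> balance=0
10. pay 8241 -> balance=0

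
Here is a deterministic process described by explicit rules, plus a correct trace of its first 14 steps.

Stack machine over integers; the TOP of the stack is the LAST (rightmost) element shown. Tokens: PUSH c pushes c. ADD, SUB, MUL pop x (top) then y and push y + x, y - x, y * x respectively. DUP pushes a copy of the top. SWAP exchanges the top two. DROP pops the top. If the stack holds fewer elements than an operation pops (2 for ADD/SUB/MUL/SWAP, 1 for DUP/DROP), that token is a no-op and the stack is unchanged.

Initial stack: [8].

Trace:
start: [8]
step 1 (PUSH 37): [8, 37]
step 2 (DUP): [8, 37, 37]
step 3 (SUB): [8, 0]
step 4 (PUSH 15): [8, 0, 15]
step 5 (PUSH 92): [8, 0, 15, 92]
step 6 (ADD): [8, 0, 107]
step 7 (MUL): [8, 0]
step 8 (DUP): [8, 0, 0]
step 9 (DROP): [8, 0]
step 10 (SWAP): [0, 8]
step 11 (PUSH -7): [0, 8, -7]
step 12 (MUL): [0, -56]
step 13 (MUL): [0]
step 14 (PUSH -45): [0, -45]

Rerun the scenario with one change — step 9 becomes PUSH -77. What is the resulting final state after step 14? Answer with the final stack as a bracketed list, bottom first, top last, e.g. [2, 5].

[8, 0, 0, -45]

(re-executing from step 9 with the substitution; state before step 9: [8, 0, 0])
step 9 (PUSH -77): [8, 0, 0, -77]
step 10 (SWAP): [8, 0, -77, 0]
step 11 (PUSH -7): [8, 0, -77, 0, -7]
step 12 (MUL): [8, 0, -77, 0]
step 13 (MUL): [8, 0, 0]
step 14 (PUSH -45): [8, 0, 0, -45]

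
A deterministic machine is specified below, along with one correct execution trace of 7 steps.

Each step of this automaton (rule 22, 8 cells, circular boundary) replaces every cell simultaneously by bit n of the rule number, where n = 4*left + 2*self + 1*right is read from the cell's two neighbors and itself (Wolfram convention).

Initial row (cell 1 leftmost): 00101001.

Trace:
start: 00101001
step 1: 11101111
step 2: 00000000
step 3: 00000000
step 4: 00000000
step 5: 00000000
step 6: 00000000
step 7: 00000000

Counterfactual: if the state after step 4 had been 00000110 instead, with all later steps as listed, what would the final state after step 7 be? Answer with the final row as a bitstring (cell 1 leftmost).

state after step 4 := 00000110
step 5: 00001001
step 6: 10011111
step 7: 01100000

01100000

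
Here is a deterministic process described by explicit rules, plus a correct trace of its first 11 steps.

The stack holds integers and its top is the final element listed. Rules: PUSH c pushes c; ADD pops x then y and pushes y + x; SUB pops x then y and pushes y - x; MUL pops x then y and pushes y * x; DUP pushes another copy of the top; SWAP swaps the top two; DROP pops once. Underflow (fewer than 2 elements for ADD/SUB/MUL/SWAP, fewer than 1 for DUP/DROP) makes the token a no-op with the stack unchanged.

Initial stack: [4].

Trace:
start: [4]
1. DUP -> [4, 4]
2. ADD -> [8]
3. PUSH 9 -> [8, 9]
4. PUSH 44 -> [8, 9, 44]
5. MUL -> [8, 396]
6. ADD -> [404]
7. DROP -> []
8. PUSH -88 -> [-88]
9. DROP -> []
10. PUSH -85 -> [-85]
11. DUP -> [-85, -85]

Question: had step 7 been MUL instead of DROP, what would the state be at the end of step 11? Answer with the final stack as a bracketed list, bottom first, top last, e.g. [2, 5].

[404, -85, -85]

(re-executing from step 7 with the substitution; state before step 7: [404])
7. MUL -> [404]
8. PUSH -88 -> [404, -88]
9. DROP -> [404]
10. PUSH -85 -> [404, -85]
11. DUP -> [404, -85, -85]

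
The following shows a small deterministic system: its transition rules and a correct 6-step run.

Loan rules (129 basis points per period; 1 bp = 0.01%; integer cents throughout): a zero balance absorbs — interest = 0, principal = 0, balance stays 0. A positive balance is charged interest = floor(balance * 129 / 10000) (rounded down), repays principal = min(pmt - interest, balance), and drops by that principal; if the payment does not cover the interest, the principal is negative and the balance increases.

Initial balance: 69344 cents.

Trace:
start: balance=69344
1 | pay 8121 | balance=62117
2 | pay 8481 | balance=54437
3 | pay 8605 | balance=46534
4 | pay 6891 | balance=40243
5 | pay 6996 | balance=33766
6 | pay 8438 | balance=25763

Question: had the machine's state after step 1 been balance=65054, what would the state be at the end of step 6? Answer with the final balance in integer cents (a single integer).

28894

state after step 1 := balance=65054
2 | pay 8481 | balance=57412
3 | pay 8605 | balance=49547
4 | pay 6891 | balance=43295
5 | pay 6996 | balance=36857
6 | pay 8438 | balance=28894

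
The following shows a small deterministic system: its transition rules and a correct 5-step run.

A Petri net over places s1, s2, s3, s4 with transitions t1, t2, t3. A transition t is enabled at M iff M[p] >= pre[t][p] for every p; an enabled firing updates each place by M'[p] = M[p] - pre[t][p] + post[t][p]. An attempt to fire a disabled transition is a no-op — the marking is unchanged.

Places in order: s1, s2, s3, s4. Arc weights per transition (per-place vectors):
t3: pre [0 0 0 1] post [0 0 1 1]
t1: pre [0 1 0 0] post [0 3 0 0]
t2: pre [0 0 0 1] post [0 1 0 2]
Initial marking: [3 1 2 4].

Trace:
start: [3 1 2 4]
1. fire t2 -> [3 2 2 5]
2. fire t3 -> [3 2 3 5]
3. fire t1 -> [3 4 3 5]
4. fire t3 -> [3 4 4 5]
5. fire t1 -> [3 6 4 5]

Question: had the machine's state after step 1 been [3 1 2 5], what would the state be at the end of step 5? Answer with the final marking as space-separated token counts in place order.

3 5 4 5

state after step 1 := [3 1 2 5]
2. fire t3 -> [3 1 3 5]
3. fire t1 -> [3 3 3 5]
4. fire t3 -> [3 3 4 5]
5. fire t1 -> [3 5 4 5]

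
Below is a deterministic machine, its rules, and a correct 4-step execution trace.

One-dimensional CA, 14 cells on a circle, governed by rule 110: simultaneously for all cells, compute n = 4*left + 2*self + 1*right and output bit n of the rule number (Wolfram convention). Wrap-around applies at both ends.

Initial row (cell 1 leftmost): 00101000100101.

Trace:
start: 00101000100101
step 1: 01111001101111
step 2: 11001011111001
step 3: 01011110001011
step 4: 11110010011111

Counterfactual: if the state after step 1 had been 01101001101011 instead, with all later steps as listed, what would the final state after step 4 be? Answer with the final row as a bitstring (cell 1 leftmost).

state after step 1 := 01101001101011
step 2: 11111011111111
step 3: 00001110000000
step 4: 00011010000000

00011010000000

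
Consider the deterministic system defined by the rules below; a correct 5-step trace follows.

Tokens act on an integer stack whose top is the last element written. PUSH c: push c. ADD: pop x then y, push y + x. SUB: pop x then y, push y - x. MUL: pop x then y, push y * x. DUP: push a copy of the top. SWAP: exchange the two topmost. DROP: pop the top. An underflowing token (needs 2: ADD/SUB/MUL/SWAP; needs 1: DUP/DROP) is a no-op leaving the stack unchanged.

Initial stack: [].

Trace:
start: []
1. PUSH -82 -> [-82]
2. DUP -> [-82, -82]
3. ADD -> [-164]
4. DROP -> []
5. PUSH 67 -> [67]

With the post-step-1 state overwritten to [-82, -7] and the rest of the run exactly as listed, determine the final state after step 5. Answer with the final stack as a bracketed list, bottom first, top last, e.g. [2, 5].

state after step 1 := [-82, -7]
2. DUP -> [-82, -7, -7]
3. ADD -> [-82, -14]
4. DROP -> [-82]
5. PUSH 67 -> [-82, 67]

[-82, 67]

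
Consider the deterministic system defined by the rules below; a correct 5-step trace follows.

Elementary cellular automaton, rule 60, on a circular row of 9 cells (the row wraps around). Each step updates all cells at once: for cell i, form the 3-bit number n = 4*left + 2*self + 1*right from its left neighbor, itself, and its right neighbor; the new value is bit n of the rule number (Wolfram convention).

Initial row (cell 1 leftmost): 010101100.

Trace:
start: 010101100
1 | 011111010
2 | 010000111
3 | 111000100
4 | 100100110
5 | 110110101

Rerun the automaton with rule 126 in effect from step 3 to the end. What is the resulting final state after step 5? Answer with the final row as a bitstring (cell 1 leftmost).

111000001

(re-executing steps 3..5 under rule 126; state before step 3: 010000111)
3 | 111001101
4 | 001111111
5 | 111000001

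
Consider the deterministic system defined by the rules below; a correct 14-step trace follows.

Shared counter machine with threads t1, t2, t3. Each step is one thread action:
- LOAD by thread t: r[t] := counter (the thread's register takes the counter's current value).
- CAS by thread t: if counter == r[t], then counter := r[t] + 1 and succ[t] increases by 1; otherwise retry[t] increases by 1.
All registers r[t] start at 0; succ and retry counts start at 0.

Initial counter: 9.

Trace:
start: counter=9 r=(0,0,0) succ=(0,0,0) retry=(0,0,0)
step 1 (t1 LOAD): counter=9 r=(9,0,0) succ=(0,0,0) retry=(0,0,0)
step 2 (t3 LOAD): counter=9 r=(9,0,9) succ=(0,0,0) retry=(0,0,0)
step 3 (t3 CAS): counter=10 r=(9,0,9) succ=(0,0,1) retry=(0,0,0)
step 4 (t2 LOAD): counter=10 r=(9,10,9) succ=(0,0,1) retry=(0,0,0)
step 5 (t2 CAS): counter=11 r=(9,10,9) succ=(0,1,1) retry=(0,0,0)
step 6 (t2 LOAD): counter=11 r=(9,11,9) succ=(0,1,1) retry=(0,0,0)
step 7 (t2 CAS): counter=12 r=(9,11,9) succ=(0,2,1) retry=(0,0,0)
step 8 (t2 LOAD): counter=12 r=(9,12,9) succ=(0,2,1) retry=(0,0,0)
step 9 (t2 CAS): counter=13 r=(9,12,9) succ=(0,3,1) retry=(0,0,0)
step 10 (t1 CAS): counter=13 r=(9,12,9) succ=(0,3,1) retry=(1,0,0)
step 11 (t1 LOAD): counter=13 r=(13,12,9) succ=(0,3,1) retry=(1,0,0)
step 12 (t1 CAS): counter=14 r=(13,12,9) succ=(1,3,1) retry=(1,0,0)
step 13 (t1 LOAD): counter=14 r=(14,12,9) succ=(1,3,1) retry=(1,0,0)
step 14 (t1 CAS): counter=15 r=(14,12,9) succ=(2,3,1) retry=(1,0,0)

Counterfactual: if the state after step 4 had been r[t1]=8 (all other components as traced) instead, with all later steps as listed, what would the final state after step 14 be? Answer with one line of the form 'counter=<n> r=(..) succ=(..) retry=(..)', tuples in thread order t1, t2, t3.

state after step 4 := counter=10 r=(8,10,9) succ=(0,0,1) retry=(0,0,0)
step 5 (t2 CAS): counter=11 r=(8,10,9) succ=(0,1,1) retry=(0,0,0)
step 6 (t2 LOAD): counter=11 r=(8,11,9) succ=(0,1,1) retry=(0,0,0)
step 7 (t2 CAS): counter=12 r=(8,11,9) succ=(0,2,1) retry=(0,0,0)
step 8 (t2 LOAD): counter=12 r=(8,12,9) succ=(0,2,1) retry=(0,0,0)
step 9 (t2 CAS): counter=13 r=(8,12,9) succ=(0,3,1) retry=(0,0,0)
step 10 (t1 CAS): counter=13 r=(8,12,9) succ=(0,3,1) retry=(1,0,0)
step 11 (t1 LOAD): counter=13 r=(13,12,9) succ=(0,3,1) retry=(1,0,0)
step 12 (t1 CAS): counter=14 r=(13,12,9) succ=(1,3,1) retry=(1,0,0)
step 13 (t1 LOAD): counter=14 r=(14,12,9) succ=(1,3,1) retry=(1,0,0)
step 14 (t1 CAS): counter=15 r=(14,12,9) succ=(2,3,1) retry=(1,0,0)

counter=15 r=(14,12,9) succ=(2,3,1) retry=(1,0,0)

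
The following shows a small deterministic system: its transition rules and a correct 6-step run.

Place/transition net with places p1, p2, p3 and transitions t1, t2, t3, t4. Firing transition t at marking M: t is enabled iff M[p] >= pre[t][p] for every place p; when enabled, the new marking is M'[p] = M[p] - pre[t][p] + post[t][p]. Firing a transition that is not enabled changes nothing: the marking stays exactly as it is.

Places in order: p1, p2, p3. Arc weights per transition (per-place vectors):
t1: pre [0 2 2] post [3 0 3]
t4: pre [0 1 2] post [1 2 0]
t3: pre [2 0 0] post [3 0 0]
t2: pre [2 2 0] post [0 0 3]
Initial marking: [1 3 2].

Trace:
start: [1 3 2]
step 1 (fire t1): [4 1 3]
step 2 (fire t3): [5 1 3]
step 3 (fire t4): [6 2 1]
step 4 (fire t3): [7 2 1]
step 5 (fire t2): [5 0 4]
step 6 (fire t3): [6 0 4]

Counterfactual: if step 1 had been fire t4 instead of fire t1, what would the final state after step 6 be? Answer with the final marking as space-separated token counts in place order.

(re-executing from step 1 with the substitution; state before step 1: [1 3 2])
step 1 (fire t4): [2 4 0]
step 2 (fire t3): [3 4 0]
step 3 (fire t4): [3 4 0]
step 4 (fire t3): [4 4 0]
step 5 (fire t2): [2 2 3]
step 6 (fire t3): [3 2 3]

3 2 3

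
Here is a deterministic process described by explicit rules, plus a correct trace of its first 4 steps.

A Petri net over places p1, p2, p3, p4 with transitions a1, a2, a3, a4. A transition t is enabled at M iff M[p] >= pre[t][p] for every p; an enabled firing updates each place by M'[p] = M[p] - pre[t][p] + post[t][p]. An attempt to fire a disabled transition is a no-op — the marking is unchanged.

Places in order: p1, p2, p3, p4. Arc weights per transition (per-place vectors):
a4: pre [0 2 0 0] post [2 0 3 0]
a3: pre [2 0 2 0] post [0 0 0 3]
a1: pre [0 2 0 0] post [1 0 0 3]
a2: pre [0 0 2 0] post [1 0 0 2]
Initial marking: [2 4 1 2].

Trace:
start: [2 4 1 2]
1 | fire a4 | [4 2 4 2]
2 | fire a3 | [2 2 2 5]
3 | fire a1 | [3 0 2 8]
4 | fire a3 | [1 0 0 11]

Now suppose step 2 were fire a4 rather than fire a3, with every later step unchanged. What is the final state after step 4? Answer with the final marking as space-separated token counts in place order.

4 0 5 5

(re-executing from step 2 with the substitution; state before step 2: [4 2 4 2])
2 | fire a4 | [6 0 7 2]
3 | fire a1 | [6 0 7 2]
4 | fire a3 | [4 0 5 5]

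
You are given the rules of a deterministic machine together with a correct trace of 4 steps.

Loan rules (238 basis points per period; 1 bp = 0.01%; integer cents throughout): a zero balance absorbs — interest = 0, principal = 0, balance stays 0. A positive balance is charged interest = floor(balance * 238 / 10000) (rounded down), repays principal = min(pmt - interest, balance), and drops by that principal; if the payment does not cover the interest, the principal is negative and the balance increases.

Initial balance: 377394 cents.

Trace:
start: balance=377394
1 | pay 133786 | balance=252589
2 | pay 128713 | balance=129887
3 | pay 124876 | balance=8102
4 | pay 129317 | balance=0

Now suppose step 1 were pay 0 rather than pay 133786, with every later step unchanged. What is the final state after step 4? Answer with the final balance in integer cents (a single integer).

22545

(re-executing from step 1 with the substitution; state before step 1: balance=377394)
1 | pay 0 | balance=386375
2 | pay 128713 | balance=266857
3 | pay 124876 | balance=148332
4 | pay 129317 | balance=22545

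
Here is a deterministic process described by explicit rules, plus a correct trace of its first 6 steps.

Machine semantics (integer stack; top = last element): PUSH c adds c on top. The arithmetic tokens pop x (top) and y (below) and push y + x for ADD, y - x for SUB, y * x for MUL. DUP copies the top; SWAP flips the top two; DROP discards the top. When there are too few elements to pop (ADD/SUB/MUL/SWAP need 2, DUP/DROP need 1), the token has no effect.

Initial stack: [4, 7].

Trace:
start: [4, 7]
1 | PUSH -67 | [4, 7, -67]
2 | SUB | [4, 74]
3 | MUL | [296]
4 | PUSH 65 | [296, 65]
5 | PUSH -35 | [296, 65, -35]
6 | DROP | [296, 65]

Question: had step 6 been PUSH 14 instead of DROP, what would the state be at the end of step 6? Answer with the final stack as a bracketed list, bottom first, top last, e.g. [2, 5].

(re-executing from step 6 with the substitution; state before step 6: [296, 65, -35])
6 | PUSH 14 | [296, 65, -35, 14]

[296, 65, -35, 14]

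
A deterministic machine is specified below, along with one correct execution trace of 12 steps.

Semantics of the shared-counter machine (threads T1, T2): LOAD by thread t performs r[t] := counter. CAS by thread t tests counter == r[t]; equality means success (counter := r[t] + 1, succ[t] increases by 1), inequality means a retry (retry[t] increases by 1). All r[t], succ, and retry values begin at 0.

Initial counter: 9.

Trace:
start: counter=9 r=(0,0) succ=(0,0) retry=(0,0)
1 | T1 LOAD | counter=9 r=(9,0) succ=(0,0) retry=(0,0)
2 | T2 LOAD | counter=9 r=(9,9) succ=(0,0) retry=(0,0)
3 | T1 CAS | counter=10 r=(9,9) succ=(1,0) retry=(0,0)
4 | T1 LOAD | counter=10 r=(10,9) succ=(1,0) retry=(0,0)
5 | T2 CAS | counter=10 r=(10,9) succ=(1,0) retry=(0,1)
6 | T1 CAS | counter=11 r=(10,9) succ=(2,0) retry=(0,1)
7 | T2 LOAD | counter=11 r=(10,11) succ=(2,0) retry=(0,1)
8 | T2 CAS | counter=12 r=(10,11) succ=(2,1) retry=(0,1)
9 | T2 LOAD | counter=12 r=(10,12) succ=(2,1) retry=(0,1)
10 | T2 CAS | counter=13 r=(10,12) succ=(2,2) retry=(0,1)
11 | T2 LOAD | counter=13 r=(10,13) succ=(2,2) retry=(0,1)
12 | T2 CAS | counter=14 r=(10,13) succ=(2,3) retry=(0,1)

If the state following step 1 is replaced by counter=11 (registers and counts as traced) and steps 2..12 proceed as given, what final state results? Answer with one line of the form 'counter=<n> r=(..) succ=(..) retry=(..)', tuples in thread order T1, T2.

state after step 1 := counter=11 r=(9,0) succ=(0,0) retry=(0,0)
2 | T2 LOAD | counter=11 r=(9,11) succ=(0,0) retry=(0,0)
3 | T1 CAS | counter=11 r=(9,11) succ=(0,0) retry=(1,0)
4 | T1 LOAD | counter=11 r=(11,11) succ=(0,0) retry=(1,0)
5 | T2 CAS | counter=12 r=(11,11) succ=(0,1) retry=(1,0)
6 | T1 CAS | counter=12 r=(11,11) succ=(0,1) retry=(2,0)
7 | T2 LOAD | counter=12 r=(11,12) succ=(0,1) retry=(2,0)
8 | T2 CAS | counter=13 r=(11,12) succ=(0,2) retry=(2,0)
9 | T2 LOAD | counter=13 r=(11,13) succ=(0,2) retry=(2,0)
10 | T2 CAS | counter=14 r=(11,13) succ=(0,3) retry=(2,0)
11 | T2 LOAD | counter=14 r=(11,14) succ=(0,3) retry=(2,0)
12 | T2 CAS | counter=15 r=(11,14) succ=(0,4) retry=(2,0)

counter=15 r=(11,14) succ=(0,4) retry=(2,0)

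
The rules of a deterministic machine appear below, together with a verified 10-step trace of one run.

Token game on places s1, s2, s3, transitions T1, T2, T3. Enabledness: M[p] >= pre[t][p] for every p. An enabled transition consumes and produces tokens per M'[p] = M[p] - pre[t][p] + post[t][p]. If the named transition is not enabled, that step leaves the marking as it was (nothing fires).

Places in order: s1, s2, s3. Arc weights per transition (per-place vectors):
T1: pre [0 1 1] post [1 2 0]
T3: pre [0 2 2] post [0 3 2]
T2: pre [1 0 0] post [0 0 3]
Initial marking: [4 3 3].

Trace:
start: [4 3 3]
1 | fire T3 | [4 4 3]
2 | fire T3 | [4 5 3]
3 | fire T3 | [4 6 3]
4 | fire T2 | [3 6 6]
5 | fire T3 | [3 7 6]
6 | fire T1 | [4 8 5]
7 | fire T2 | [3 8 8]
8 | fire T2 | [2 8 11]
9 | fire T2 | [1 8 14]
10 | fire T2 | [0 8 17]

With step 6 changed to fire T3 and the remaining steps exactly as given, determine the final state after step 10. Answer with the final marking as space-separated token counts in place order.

(re-executing from step 6 with the substitution; state before step 6: [3 7 6])
6 | fire T3 | [3 8 6]
7 | fire T2 | [2 8 9]
8 | fire T2 | [1 8 12]
9 | fire T2 | [0 8 15]
10 | fire T2 | [0 8 15]

0 8 15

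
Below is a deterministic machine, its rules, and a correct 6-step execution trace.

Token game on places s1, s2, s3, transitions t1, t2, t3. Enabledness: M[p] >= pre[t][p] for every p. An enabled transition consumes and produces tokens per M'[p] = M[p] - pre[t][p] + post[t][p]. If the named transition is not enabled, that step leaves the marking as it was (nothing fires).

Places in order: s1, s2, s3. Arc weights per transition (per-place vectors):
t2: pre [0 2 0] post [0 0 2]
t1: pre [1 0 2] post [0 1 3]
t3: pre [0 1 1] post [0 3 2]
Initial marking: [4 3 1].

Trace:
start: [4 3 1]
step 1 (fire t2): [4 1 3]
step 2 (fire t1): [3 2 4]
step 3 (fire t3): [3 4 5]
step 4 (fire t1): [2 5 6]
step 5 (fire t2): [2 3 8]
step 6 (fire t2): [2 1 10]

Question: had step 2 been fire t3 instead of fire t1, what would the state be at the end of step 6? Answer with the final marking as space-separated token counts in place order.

(re-executing from step 2 with the substitution; state before step 2: [4 1 3])
step 2 (fire t3): [4 3 4]
step 3 (fire t3): [4 5 5]
step 4 (fire t1): [3 6 6]
step 5 (fire t2): [3 4 8]
step 6 (fire t2): [3 2 10]

3 2 10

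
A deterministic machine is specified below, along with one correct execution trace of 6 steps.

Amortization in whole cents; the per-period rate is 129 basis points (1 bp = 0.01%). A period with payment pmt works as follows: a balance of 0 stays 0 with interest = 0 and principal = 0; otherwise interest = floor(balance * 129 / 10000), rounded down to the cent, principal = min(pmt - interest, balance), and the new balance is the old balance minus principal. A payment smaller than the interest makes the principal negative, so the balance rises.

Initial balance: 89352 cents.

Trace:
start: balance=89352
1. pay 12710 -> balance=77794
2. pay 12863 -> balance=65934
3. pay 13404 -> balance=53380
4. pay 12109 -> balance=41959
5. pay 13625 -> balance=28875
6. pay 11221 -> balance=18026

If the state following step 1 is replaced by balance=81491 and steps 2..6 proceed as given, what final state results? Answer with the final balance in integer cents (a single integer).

state after step 1 := balance=81491
2. pay 12863 -> balance=69679
3. pay 13404 -> balance=57173
4. pay 12109 -> balance=45801
5. pay 13625 -> balance=32766
6. pay 11221 -> balance=21967

21967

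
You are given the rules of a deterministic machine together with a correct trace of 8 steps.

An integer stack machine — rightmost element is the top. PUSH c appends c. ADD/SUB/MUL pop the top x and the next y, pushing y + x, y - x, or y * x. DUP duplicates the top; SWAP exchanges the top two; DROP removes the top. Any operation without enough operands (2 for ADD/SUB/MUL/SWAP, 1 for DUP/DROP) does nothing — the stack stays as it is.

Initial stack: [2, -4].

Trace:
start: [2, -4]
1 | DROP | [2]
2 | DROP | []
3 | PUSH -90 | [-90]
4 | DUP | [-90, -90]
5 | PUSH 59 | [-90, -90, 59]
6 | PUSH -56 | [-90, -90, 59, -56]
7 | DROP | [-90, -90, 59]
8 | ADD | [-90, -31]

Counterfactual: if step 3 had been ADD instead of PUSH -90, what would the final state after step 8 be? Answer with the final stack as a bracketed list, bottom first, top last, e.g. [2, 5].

[59]

(re-executing from step 3 with the substitution; state before step 3: [])
3 | ADD | []
4 | DUP | []
5 | PUSH 59 | [59]
6 | PUSH -56 | [59, -56]
7 | DROP | [59]
8 | ADD | [59]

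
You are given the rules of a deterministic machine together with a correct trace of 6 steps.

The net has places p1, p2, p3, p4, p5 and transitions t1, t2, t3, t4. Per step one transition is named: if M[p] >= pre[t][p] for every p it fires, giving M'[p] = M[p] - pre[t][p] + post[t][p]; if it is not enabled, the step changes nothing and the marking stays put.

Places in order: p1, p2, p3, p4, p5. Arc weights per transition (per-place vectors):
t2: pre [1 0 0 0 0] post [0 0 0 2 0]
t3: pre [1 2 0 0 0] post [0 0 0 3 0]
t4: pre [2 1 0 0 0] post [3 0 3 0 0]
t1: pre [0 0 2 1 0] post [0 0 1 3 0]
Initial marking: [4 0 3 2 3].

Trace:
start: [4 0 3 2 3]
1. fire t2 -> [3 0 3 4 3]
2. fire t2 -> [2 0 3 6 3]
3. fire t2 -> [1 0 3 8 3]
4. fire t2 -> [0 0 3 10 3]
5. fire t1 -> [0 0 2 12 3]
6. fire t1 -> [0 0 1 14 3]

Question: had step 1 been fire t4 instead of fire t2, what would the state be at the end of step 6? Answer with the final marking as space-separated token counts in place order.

1 0 1 12 3

(re-executing from step 1 with the substitution; state before step 1: [4 0 3 2 3])
1. fire t4 -> [4 0 3 2 3]
2. fire t2 -> [3 0 3 4 3]
3. fire t2 -> [2 0 3 6 3]
4. fire t2 -> [1 0 3 8 3]
5. fire t1 -> [1 0 2 10 3]
6. fire t1 -> [1 0 1 12 3]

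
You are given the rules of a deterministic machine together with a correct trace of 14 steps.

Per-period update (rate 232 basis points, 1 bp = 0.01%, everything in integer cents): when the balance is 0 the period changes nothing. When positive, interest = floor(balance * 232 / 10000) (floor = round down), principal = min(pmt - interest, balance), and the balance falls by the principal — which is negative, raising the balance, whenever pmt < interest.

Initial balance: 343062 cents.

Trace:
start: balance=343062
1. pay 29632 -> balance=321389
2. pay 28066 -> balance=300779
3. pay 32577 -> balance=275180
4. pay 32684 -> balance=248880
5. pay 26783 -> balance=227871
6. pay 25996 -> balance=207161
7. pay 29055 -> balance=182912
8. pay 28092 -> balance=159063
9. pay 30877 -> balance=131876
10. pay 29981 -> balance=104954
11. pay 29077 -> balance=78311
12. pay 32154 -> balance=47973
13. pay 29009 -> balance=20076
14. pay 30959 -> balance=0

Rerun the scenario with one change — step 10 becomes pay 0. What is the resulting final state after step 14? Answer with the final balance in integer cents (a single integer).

(re-executing from step 10 with the substitution; state before step 10: balance=131876)
10. pay 0 -> balance=134935
11. pay 29077 -> balance=108988
12. pay 32154 -> balance=79362
13. pay 29009 -> balance=52194
14. pay 30959 -> balance=22445

22445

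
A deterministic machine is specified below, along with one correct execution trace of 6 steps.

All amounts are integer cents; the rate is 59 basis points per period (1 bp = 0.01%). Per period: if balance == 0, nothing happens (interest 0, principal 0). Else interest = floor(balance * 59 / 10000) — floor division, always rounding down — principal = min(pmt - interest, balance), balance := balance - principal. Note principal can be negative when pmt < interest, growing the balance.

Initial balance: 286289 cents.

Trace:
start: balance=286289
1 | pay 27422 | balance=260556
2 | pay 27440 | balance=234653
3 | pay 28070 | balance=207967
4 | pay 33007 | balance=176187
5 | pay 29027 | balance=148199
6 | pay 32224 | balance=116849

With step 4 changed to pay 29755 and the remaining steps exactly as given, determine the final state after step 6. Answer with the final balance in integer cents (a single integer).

(re-executing from step 4 with the substitution; state before step 4: balance=207967)
4 | pay 29755 | balance=179439
5 | pay 29027 | balance=151470
6 | pay 32224 | balance=120139

120139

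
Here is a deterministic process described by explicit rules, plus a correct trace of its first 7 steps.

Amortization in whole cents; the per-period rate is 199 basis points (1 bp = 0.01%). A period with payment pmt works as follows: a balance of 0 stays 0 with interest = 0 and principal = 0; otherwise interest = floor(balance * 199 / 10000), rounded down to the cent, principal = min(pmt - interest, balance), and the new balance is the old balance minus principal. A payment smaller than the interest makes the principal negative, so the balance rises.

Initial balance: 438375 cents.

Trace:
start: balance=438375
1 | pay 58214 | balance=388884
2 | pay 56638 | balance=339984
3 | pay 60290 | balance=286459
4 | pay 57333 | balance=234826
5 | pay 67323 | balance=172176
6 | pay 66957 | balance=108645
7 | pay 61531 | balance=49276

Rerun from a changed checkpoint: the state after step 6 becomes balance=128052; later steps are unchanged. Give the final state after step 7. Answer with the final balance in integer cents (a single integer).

69069

state after step 6 := balance=128052
7 | pay 61531 | balance=69069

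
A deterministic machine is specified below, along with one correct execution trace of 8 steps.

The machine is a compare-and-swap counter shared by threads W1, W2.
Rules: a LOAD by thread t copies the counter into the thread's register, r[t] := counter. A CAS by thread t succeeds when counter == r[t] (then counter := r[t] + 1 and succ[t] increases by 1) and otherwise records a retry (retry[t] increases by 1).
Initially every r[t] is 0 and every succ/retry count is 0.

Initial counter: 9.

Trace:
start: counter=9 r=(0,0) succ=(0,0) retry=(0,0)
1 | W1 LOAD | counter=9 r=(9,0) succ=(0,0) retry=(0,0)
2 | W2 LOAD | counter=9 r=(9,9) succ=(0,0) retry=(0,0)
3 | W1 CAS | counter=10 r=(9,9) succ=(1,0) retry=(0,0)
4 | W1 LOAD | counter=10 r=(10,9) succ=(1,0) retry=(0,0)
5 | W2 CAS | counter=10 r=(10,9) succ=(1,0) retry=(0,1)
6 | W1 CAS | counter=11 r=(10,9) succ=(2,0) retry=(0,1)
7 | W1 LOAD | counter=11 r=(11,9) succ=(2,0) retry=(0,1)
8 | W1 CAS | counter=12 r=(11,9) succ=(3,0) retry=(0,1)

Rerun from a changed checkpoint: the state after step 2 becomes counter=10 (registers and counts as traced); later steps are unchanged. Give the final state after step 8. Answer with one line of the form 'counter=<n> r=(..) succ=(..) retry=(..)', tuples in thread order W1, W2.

counter=12 r=(11,9) succ=(2,0) retry=(1,1)

state after step 2 := counter=10 r=(9,9) succ=(0,0) retry=(0,0)
3 | W1 CAS | counter=10 r=(9,9) succ=(0,0) retry=(1,0)
4 | W1 LOAD | counter=10 r=(10,9) succ=(0,0) retry=(1,0)
5 | W2 CAS | counter=10 r=(10,9) succ=(0,0) retry=(1,1)
6 | W1 CAS | counter=11 r=(10,9) succ=(1,0) retry=(1,1)
7 | W1 LOAD | counter=11 r=(11,9) succ=(1,0) retry=(1,1)
8 | W1 CAS | counter=12 r=(11,9) succ=(2,0) retry=(1,1)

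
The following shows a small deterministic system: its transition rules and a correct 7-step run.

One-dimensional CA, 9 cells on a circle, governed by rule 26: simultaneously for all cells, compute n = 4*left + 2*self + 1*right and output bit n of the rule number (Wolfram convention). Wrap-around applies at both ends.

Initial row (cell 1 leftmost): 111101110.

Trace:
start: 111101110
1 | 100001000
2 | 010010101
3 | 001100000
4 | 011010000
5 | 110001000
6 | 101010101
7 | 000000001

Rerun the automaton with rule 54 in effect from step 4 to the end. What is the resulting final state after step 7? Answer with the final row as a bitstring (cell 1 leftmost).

100001111

(re-executing steps 4..7 under rule 54; state before step 4: 001100000)
4 | 010010000
5 | 111111000
6 | 000000101
7 | 100001111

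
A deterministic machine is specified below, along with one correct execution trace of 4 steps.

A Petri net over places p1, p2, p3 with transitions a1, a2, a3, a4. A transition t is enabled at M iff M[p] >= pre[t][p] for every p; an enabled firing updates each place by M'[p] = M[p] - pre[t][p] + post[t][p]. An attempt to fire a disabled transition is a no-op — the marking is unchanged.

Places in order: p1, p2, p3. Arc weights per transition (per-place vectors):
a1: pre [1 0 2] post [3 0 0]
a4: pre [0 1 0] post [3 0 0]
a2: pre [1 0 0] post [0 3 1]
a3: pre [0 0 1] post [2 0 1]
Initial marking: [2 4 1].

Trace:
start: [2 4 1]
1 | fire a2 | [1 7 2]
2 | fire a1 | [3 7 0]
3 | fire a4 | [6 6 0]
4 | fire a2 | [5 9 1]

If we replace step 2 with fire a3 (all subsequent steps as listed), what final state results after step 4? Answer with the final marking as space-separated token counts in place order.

(re-executing from step 2 with the substitution; state before step 2: [1 7 2])
2 | fire a3 | [3 7 2]
3 | fire a4 | [6 6 2]
4 | fire a2 | [5 9 3]

5 9 3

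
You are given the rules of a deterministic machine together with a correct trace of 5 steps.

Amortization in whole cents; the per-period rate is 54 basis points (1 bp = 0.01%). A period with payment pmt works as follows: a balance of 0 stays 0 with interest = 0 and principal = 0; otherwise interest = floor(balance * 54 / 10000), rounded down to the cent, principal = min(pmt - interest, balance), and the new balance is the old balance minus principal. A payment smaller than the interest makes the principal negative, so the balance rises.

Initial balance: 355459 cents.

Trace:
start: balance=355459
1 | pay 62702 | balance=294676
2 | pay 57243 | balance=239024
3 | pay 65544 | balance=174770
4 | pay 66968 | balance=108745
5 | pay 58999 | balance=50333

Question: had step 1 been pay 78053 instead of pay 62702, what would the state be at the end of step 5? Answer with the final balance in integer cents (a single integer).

(re-executing from step 1 with the substitution; state before step 1: balance=355459)
1 | pay 78053 | balance=279325
2 | pay 57243 | balance=223590
3 | pay 65544 | balance=159253
4 | pay 66968 | balance=93144
5 | pay 58999 | balance=34647

34647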